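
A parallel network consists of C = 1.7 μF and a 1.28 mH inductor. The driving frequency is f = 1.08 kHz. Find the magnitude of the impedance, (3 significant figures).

ω = 2πf = 6786 rad/s
X_L = ωL = 8.69 Ω
X_C = 1/(ωC) = 86.7 Ω
Parallel: admittances add. Y = 1/(jωL) + jωC
Y = (0 − j0.104) S
|Y| = 0.104 S → |Z| = 1/|Y| = 9.65 Ω, ∠Z = −∠Y = 90.0°

9.65 Ω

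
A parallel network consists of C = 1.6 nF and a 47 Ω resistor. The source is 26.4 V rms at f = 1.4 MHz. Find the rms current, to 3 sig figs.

ω = 2πf = 8.796e+06 rad/s
X_C = 1/(ωC) = 71.1 Ω
Parallel: admittances add. Y = 1/R + jωC
Y = (0.0213 + j0.0141) S
|Y| = 0.0255 S → |Z| = 1/|Y| = 39.2 Ω, ∠Z = −∠Y = -33.5°
I = V/|Z| = 26.4/39.2 = 673 mA

673 mA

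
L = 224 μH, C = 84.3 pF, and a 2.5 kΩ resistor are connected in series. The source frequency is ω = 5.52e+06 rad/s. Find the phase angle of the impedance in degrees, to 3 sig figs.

-20.1°

X_L = ωL = 1240 Ω
X_C = 1/(ωC) = 2150 Ω
Net reactance X = X_L − X_C = -913 Ω
Z = 2500 − j913 Ω
|Z| = √(2500² + 913²) = 2660 Ω
∠Z = arctan(-913/2500) = -20.1°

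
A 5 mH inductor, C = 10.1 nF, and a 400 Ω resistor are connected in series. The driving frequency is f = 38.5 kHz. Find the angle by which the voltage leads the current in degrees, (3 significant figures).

63.4°

ω = 2πf = 241900 rad/s
X_L = ωL = 1210 Ω
X_C = 1/(ωC) = 409 Ω
Net reactance X = X_L − X_C = 800 Ω
Z = 400 + j800 Ω
|Z| = √(400² + 800²) = 895 Ω
∠Z = arctan(800/400) = 63.4°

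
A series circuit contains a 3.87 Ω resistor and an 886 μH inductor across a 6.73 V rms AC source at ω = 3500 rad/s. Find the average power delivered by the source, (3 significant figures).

X_L = ωL = 3.10 Ω
Z = 3.87 + j3.10 Ω
|Z| = √(3.87² + 3.10²) = 4.96 Ω
∠Z = arctan(3.10/3.87) = 38.7°
I = V/|Z| = 1.36 A
P = VI cos φ = 6.73 × 1.36 × cos(38.7°) = 7.13 W

7.13 W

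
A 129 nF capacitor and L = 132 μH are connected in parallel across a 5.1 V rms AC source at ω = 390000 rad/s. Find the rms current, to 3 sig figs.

X_L = ωL = 51.5 Ω
X_C = 1/(ωC) = 19.9 Ω
Parallel: admittances add. Y = 1/(jωL) + jωC
Y = (0 + j0.0309) S
|Y| = 0.0309 S → |Z| = 1/|Y| = 32.4 Ω, ∠Z = −∠Y = -90.0°
I = V/|Z| = 5.1/32.4 = 158 mA

158 mA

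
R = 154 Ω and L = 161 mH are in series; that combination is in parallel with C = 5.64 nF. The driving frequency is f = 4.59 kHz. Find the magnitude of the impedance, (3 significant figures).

ω = 2πf = 28840 rad/s
X_L = ωL = 4640 Ω
X_C = 1/(ωC) = 6150 Ω
Branch 1 (R+jX_L): Z₁ = 154 + j4640 Ω, |Z₁| = 4650 Ω
Branch 2 (−jX_C): Z₂ = −j6150 Ω
Parallel: Z = Z₁Z₂/(Z₁+Z₂), |Z| = 18900 Ω, ∠Z = 82.3°

18900 Ω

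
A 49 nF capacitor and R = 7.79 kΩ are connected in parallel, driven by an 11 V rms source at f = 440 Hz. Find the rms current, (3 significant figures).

ω = 2πf = 2765 rad/s
X_C = 1/(ωC) = 7380 Ω
Parallel: admittances add. Y = 1/R + jωC
Y = (0.000128 + j0.000135) S
|Y| = 0.000187 S → |Z| = 1/|Y| = 5360 Ω, ∠Z = −∠Y = -46.5°
I = V/|Z| = 11/5360 = 2.05 mA

2.05 mA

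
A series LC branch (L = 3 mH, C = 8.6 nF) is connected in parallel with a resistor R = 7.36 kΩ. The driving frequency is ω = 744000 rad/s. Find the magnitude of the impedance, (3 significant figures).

2000 Ω

X_L = ωL = 2230 Ω
X_C = 1/(ωC) = 156 Ω
Branch 1: Z₁ = R = 7360 Ω
Branch 2 (series LC): Z₂ = j(X_L − X_C) = j2080 Ω
Parallel: Z = Z₁Z₂/(Z₁+Z₂), |Z| = 2000 Ω, ∠Z = 74.3°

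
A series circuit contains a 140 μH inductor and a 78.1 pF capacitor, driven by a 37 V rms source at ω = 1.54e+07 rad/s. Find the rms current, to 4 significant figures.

27.93 mA

X_L = ωL = 2156 Ω
X_C = 1/(ωC) = 831.4 Ω
Net reactance X = X_L − X_C = 1325 Ω
Z = j1325 Ω
|Z| = √(0² + 1325²) = 1325 Ω
I = V/|Z| = 37/1325 = 27.93 mA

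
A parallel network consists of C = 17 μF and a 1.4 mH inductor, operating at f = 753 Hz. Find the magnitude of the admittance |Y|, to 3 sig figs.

ω = 2πf = 4731 rad/s
X_L = ωL = 6.62 Ω
X_C = 1/(ωC) = 12.4 Ω
Parallel: admittances add. Y = 1/(jωL) + jωC
Y = (0 − j0.0705) S
|Y| = 0.0705 S → |Z| = 1/|Y| = 14.2 Ω, ∠Z = −∠Y = 90.0°

70.5 mS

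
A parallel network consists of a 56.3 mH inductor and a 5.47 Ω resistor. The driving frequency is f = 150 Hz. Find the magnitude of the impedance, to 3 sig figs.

ω = 2πf = 942.5 rad/s
X_L = ωL = 53.1 Ω
Parallel: admittances add. Y = 1/R + 1/(jωL)
Y = (0.183 − j0.0188) S
|Y| = 0.184 S → |Z| = 1/|Y| = 5.44 Ω, ∠Z = −∠Y = 5.89°

5.44 Ω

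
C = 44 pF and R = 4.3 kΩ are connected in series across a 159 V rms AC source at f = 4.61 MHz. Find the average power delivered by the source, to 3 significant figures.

5.69 W

ω = 2πf = 2.897e+07 rad/s
X_C = 1/(ωC) = 785 Ω
Z = 4300 − j785 Ω
|Z| = √(4300² + 785²) = 4370 Ω
∠Z = arctan(-785/4300) = -10.3°
I = V/|Z| = 36.4 mA
P = VI cos φ = 159 × 0.0364 × cos(-10.3°) = 5.69 W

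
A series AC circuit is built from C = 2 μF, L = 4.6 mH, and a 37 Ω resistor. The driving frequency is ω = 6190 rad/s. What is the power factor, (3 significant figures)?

X_L = ωL = 28.5 Ω
X_C = 1/(ωC) = 80.8 Ω
Net reactance X = X_L − X_C = -52.3 Ω
Z = 37.0 − j52.3 Ω
|Z| = √(37.0² + 52.3²) = 64.1 Ω
∠Z = arctan(-52.3/37.0) = -54.7°
cos φ = cos(-54.7°) = 0.578

0.578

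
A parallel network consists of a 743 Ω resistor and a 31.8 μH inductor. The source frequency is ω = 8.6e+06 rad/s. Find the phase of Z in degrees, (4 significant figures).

X_L = ωL = 273.5 Ω
Parallel: admittances add. Y = 1/R + 1/(jωL)
Y = (0.001346 − j0.003657) S
|Y| = 0.003896 S → |Z| = 1/|Y| = 256.6 Ω, ∠Z = −∠Y = 69.79°

69.79°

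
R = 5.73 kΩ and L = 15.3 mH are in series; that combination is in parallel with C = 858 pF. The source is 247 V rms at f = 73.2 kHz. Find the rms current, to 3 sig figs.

78.3 mA

ω = 2πf = 459900 rad/s
X_L = ωL = 7040 Ω
X_C = 1/(ωC) = 2530 Ω
Branch 1 (R+jX_L): Z₁ = 5730 + j7040 Ω, |Z₁| = 9070 Ω
Branch 2 (−jX_C): Z₂ = −j2530 Ω
Parallel: Z = Z₁Z₂/(Z₁+Z₂), |Z| = 3160 Ω, ∠Z = -77.3°
I = V/|Z| = 247/3160 = 78.3 mA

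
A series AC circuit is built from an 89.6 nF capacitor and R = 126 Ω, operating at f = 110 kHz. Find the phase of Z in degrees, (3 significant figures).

ω = 2πf = 691200 rad/s
X_C = 1/(ωC) = 16.1 Ω
Z = 126 − j16.1 Ω
|Z| = √(126² + 16.1²) = 127 Ω
∠Z = arctan(-16.1/126) = -7.30°

-7.30°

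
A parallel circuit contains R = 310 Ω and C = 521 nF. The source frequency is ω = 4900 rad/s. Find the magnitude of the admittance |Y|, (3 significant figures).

X_C = 1/(ωC) = 392 Ω
Parallel: admittances add. Y = 1/R + jωC
Y = (0.00323 + j0.00255) S
|Y| = 0.00411 S → |Z| = 1/|Y| = 243 Ω, ∠Z = −∠Y = -38.4°

4.11 mS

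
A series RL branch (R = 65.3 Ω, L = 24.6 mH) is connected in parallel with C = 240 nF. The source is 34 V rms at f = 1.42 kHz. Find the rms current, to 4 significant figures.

81.39 mA

ω = 2πf = 8922 rad/s
X_L = ωL = 219.5 Ω
X_C = 1/(ωC) = 467.0 Ω
Branch 1 (R+jX_L): Z₁ = 65.30 + j219.5 Ω, |Z₁| = 229.0 Ω
Branch 2 (−jX_C): Z₂ = −j467.0 Ω
Parallel: Z = Z₁Z₂/(Z₁+Z₂), |Z| = 417.8 Ω, ∠Z = 58.65°
I = V/|Z| = 34/417.8 = 81.39 mA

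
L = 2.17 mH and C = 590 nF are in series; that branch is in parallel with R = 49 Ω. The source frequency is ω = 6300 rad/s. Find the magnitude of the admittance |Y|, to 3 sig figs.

20.8 mS

X_L = ωL = 13.7 Ω
X_C = 1/(ωC) = 269 Ω
Branch 1: Z₁ = R = 49.0 Ω
Branch 2 (series LC): Z₂ = j(X_L − X_C) = −j255 Ω
Parallel: Z = Z₁Z₂/(Z₁+Z₂), |Z| = 48.1 Ω, ∠Z = -10.9°
|Y| = 1/|Z| = 20.8 mS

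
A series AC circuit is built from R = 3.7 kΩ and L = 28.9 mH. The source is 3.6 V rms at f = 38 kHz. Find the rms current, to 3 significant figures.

ω = 2πf = 238800 rad/s
X_L = ωL = 6900 Ω
Z = 3700 + j6900 Ω
|Z| = √(3700² + 6900²) = 7830 Ω
I = V/|Z| = 3.6/7830 = 460 μA

460 μA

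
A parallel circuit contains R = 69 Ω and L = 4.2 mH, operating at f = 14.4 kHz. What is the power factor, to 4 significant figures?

0.9839

ω = 2πf = 90480 rad/s
X_L = ωL = 380.0 Ω
Parallel: admittances add. Y = 1/R + 1/(jωL)
Y = (0.01449 − j0.002632) S
|Y| = 0.01473 S → |Z| = 1/|Y| = 67.89 Ω, ∠Z = −∠Y = 10.29°
cos φ = cos(10.29°) = 0.9839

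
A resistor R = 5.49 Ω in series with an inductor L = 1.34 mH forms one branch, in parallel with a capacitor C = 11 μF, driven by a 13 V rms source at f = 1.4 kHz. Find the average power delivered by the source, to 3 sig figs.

5.49 W

ω = 2πf = 8796 rad/s
X_L = ωL = 11.8 Ω
X_C = 1/(ωC) = 10.3 Ω
Branch 1 (R+jX_L): Z₁ = 5.49 + j11.8 Ω, |Z₁| = 13.0 Ω
Branch 2 (−jX_C): Z₂ = −j10.3 Ω
Parallel: Z = Z₁Z₂/(Z₁+Z₂), |Z| = 23.7 Ω, ∠Z = -39.8°
I = V/|Z| = 549 mA
P = VI cos φ = 13 × 0.549 × cos(-39.8°) = 5.49 W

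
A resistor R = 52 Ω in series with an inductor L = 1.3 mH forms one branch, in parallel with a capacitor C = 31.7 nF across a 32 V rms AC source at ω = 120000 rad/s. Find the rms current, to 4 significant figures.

X_L = ωL = 156.0 Ω
X_C = 1/(ωC) = 262.9 Ω
Branch 1 (R+jX_L): Z₁ = 52.00 + j156.0 Ω, |Z₁| = 164.4 Ω
Branch 2 (−jX_C): Z₂ = −j262.9 Ω
Parallel: Z = Z₁Z₂/(Z₁+Z₂), |Z| = 363.7 Ω, ∠Z = 45.62°
I = V/|Z| = 32/363.7 = 87.99 mA

87.99 mA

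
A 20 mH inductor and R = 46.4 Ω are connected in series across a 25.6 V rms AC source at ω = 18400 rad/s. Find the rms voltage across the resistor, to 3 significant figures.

X_L = ωL = 368 Ω
Z = 46.4 + j368 Ω
|Z| = √(46.4² + 368²) = 371 Ω
I = V/|Z| = 69.0 mA
V_R = I·|Z_R| = 0.0690 × 46.4 = 3.20 V

3.20 V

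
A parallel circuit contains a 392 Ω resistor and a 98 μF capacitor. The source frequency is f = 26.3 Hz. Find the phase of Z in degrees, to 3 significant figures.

ω = 2πf = 165.2 rad/s
X_C = 1/(ωC) = 61.8 Ω
Parallel: admittances add. Y = 1/R + jωC
Y = (0.00255 + j0.0162) S
|Y| = 0.0164 S → |Z| = 1/|Y| = 61.0 Ω, ∠Z = −∠Y = -81.0°

-81.0°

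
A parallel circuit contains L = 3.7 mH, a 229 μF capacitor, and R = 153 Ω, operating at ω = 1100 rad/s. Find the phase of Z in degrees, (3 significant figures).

-43.5°

X_L = ωL = 4.07 Ω
X_C = 1/(ωC) = 3.97 Ω
Parallel: admittances add. Y = 1/R + 1/(jωL) + jωC
Y = (0.00654 + j0.00620) S
|Y| = 0.00901 S → |Z| = 1/|Y| = 111 Ω, ∠Z = −∠Y = -43.5°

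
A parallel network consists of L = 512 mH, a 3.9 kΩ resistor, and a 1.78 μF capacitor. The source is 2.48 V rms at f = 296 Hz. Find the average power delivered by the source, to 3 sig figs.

1.58 mW

ω = 2πf = 1860 rad/s
X_L = ωL = 952 Ω
X_C = 1/(ωC) = 302 Ω
Parallel: admittances add. Y = 1/R + 1/(jωL) + jωC
Y = (0.000256 + j0.00226) S
|Y| = 0.00227 S → |Z| = 1/|Y| = 440 Ω, ∠Z = −∠Y = -83.5°
I = V/|Z| = 5.64 mA
P = VI cos φ = 2.48 × 0.00564 × cos(-83.5°) = 1.58 mW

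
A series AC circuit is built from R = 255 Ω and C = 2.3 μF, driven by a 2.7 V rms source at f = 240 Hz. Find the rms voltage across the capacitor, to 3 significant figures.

2.02 V

ω = 2πf = 1508 rad/s
X_C = 1/(ωC) = 288 Ω
Z = 255 − j288 Ω
|Z| = √(255² + 288²) = 385 Ω
I = V/|Z| = 7.01 mA
V_C = I·|Z_C| = 0.00701 × 288 = 2.02 V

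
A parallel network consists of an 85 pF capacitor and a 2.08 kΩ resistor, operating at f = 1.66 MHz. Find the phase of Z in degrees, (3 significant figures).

ω = 2πf = 1.043e+07 rad/s
X_C = 1/(ωC) = 1130 Ω
Parallel: admittances add. Y = 1/R + jωC
Y = (0.000481 + j0.000887) S
|Y| = 0.00101 S → |Z| = 1/|Y| = 992 Ω, ∠Z = −∠Y = -61.5°

-61.5°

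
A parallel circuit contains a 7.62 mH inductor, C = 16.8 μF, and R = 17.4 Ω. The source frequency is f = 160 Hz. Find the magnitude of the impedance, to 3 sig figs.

ω = 2πf = 1005 rad/s
X_L = ωL = 7.66 Ω
X_C = 1/(ωC) = 59.2 Ω
Parallel: admittances add. Y = 1/R + 1/(jωL) + jωC
Y = (0.0575 − j0.114) S
|Y| = 0.127 S → |Z| = 1/|Y| = 7.85 Ω, ∠Z = −∠Y = 63.2°

7.85 Ω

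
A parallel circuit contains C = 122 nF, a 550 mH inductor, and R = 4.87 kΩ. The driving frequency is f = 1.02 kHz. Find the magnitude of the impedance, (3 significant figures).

1860 Ω

ω = 2πf = 6409 rad/s
X_L = ωL = 3520 Ω
X_C = 1/(ωC) = 1280 Ω
Parallel: admittances add. Y = 1/R + 1/(jωL) + jωC
Y = (0.000205 + j0.000498) S
|Y| = 0.000539 S → |Z| = 1/|Y| = 1860 Ω, ∠Z = −∠Y = -67.6°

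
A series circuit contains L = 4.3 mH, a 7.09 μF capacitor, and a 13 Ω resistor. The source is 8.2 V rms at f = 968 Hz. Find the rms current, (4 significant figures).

ω = 2πf = 6082 rad/s
X_L = ωL = 26.15 Ω
X_C = 1/(ωC) = 23.19 Ω
Net reactance X = X_L − X_C = 2.963 Ω
Z = 13.00 + j2.963 Ω
|Z| = √(13.00² + 2.963²) = 13.33 Ω
I = V/|Z| = 8.2/13.33 = 615.0 mA

615.0 mA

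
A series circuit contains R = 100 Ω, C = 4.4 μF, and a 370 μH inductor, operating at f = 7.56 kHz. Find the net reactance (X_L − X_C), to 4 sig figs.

ω = 2πf = 47500 rad/s
X_L = ωL = 17.58 Ω
X_C = 1/(ωC) = 4.785 Ω
X = 17.58 − 4.785 = 12.79 Ω

12.79 Ω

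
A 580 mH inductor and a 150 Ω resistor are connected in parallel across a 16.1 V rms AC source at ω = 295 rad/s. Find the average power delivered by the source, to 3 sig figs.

1.73 W

X_L = ωL = 171 Ω
Parallel: admittances add. Y = 1/R + 1/(jωL)
Y = (0.00667 − j0.00584) S
|Y| = 0.00887 S → |Z| = 1/|Y| = 113 Ω, ∠Z = −∠Y = 41.2°
I = V/|Z| = 143 mA
P = VI cos φ = 16.1 × 0.143 × cos(41.2°) = 1.73 W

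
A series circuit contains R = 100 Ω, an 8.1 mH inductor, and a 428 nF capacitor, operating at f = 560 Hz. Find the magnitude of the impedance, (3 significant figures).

643 Ω

ω = 2πf = 3519 rad/s
X_L = ωL = 28.5 Ω
X_C = 1/(ωC) = 664 Ω
Net reactance X = X_L − X_C = -636 Ω
Z = 100 − j636 Ω
|Z| = √(100² + 636²) = 643 Ω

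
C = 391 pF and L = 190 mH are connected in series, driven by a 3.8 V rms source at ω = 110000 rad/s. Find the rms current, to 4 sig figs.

1.617 mA

X_L = ωL = 20900 Ω
X_C = 1/(ωC) = 23250 Ω
Net reactance X = X_L − X_C = -2350 Ω
Z = − j2350 Ω
|Z| = √(0² + 2350²) = 2350 Ω
I = V/|Z| = 3.8/2350 = 1.617 mA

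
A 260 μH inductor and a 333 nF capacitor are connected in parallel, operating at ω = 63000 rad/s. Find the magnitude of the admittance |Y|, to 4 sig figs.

X_L = ωL = 16.38 Ω
X_C = 1/(ωC) = 47.67 Ω
Parallel: admittances add. Y = 1/(jωL) + jωC
Y = (0 − j0.04007) S
|Y| = 0.04007 S → |Z| = 1/|Y| = 24.96 Ω, ∠Z = −∠Y = 90.00°

40.07 mS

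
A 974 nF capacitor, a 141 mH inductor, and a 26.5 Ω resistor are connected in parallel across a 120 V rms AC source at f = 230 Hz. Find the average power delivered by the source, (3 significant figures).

ω = 2πf = 1445 rad/s
X_L = ωL = 204 Ω
X_C = 1/(ωC) = 710 Ω
Parallel: admittances add. Y = 1/R + 1/(jωL) + jωC
Y = (0.0377 − j0.00350) S
|Y| = 0.0379 S → |Z| = 1/|Y| = 26.4 Ω, ∠Z = −∠Y = 5.30°
I = V/|Z| = 4.55 A
P = VI cos φ = 120 × 4.55 × cos(5.30°) = 543 W

543 W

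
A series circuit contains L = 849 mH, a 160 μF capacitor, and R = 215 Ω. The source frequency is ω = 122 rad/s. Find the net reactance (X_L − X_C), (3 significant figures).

X_L = ωL = 104 Ω
X_C = 1/(ωC) = 51.2 Ω
X = 104 − 51.2 = 52.3 Ω

52.3 Ω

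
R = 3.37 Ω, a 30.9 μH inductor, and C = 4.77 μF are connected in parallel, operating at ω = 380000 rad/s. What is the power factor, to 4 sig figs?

0.1693

X_L = ωL = 11.74 Ω
X_C = 1/(ωC) = 0.5517 Ω
Parallel: admittances add. Y = 1/R + 1/(jωL) + jωC
Y = (0.2967 + j1.727) S
|Y| = 1.753 S → |Z| = 1/|Y| = 0.5705 Ω, ∠Z = −∠Y = -80.25°
cos φ = cos(-80.25°) = 0.1693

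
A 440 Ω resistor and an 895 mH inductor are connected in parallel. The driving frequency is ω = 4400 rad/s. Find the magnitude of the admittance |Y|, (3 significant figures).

2.29 mS

X_L = ωL = 3940 Ω
Parallel: admittances add. Y = 1/R + 1/(jωL)
Y = (0.00227 − j0.000254) S
|Y| = 0.00229 S → |Z| = 1/|Y| = 437 Ω, ∠Z = −∠Y = 6.38°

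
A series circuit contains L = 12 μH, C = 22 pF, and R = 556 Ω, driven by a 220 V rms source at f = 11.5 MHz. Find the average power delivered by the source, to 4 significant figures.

ω = 2πf = 7.226e+07 rad/s
X_L = ωL = 867.1 Ω
X_C = 1/(ωC) = 629.1 Ω
Net reactance X = X_L − X_C = 238.0 Ω
Z = 556.0 + j238.0 Ω
|Z| = √(556.0² + 238.0²) = 604.8 Ω
∠Z = arctan(238.0/556.0) = 23.17°
I = V/|Z| = 363.8 mA
P = VI cos φ = 220 × 0.3638 × cos(23.17°) = 73.57 W

73.57 W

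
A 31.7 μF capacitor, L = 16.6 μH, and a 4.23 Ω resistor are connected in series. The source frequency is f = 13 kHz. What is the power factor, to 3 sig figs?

ω = 2πf = 81680 rad/s
X_L = ωL = 1.36 Ω
X_C = 1/(ωC) = 0.386 Ω
Net reactance X = X_L − X_C = 0.970 Ω
Z = 4.23 + j0.970 Ω
|Z| = √(4.23² + 0.970²) = 4.34 Ω
∠Z = arctan(0.970/4.23) = 12.9°
cos φ = cos(12.9°) = 0.975

0.975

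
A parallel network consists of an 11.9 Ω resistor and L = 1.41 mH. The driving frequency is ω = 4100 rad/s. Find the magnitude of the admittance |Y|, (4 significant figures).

X_L = ωL = 5.781 Ω
Parallel: admittances add. Y = 1/R + 1/(jωL)
Y = (0.08403 − j0.1730) S
|Y| = 0.1923 S → |Z| = 1/|Y| = 5.200 Ω, ∠Z = −∠Y = 64.09°

192.3 mS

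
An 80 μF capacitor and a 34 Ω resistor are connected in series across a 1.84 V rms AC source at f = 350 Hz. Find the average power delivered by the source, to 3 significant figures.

96.9 mW

ω = 2πf = 2199 rad/s
X_C = 1/(ωC) = 5.68 Ω
Z = 34.0 − j5.68 Ω
|Z| = √(34.0² + 5.68²) = 34.5 Ω
∠Z = arctan(-5.68/34.0) = -9.49°
I = V/|Z| = 53.4 mA
P = VI cos φ = 1.84 × 0.0534 × cos(-9.49°) = 96.9 mW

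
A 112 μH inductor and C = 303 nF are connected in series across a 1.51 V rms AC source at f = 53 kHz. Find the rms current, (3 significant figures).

ω = 2πf = 333000 rad/s
X_L = ωL = 37.3 Ω
X_C = 1/(ωC) = 9.91 Ω
Net reactance X = X_L − X_C = 27.4 Ω
Z = j27.4 Ω
|Z| = √(0² + 27.4²) = 27.4 Ω
I = V/|Z| = 1.51/27.4 = 55.1 mA

55.1 mA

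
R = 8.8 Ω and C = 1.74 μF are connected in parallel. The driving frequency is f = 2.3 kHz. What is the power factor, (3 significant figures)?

ω = 2πf = 14450 rad/s
X_C = 1/(ωC) = 39.8 Ω
Parallel: admittances add. Y = 1/R + jωC
Y = (0.114 + j0.0251) S
|Y| = 0.116 S → |Z| = 1/|Y| = 8.59 Ω, ∠Z = −∠Y = -12.5°
cos φ = cos(-12.5°) = 0.976

0.976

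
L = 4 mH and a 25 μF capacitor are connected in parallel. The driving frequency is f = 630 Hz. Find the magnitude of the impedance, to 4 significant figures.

ω = 2πf = 3958 rad/s
X_L = ωL = 15.83 Ω
X_C = 1/(ωC) = 10.11 Ω
Parallel: admittances add. Y = 1/(jωL) + jωC
Y = (0 + j0.03580) S
|Y| = 0.03580 S → |Z| = 1/|Y| = 27.93 Ω, ∠Z = −∠Y = -90.00°

27.93 Ω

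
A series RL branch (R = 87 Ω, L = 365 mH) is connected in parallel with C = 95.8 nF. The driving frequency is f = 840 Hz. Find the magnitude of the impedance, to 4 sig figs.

ω = 2πf = 5278 rad/s
X_L = ωL = 1926 Ω
X_C = 1/(ωC) = 1978 Ω
Branch 1 (R+jX_L): Z₁ = 87.00 + j1926 Ω, |Z₁| = 1928 Ω
Branch 2 (−jX_C): Z₂ = −j1978 Ω
Parallel: Z = Z₁Z₂/(Z₁+Z₂), |Z| = 37750 Ω, ∠Z = 27.96°

37750 Ω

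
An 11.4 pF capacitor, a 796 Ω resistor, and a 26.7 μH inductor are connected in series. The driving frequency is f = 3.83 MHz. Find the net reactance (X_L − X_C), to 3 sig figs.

ω = 2πf = 2.406e+07 rad/s
X_L = ωL = 643 Ω
X_C = 1/(ωC) = 3650 Ω
X = 643 − 3650 = -3000 Ω

-3000 Ω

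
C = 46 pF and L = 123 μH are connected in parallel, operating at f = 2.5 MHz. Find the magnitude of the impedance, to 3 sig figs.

ω = 2πf = 1.571e+07 rad/s
X_L = ωL = 1930 Ω
X_C = 1/(ωC) = 1380 Ω
Parallel: admittances add. Y = 1/(jωL) + jωC
Y = (0 + j0.000205) S
|Y| = 0.000205 S → |Z| = 1/|Y| = 4880 Ω, ∠Z = −∠Y = -90.0°

4880 Ω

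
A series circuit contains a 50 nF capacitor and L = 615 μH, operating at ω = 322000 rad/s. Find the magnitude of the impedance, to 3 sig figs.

X_L = ωL = 198 Ω
X_C = 1/(ωC) = 62.1 Ω
Net reactance X = X_L − X_C = 136 Ω
Z = j136 Ω
|Z| = √(0² + 136²) = 136 Ω

136 Ω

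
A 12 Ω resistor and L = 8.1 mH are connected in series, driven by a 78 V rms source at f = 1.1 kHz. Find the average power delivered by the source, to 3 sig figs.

22.3 W

ω = 2πf = 6912 rad/s
X_L = ωL = 56.0 Ω
Z = 12.0 + j56.0 Ω
|Z| = √(12.0² + 56.0²) = 57.3 Ω
∠Z = arctan(56.0/12.0) = 77.9°
I = V/|Z| = 1.36 A
P = VI cos φ = 78 × 1.36 × cos(77.9°) = 22.3 W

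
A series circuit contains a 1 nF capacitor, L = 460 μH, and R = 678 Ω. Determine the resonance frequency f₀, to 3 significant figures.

ω₀ = 1/√(LC) = 1/√(0.00046 × 1e-09) = 1.474e+06 rad/s
f₀ = ω₀/(2π) = 235 kHz

235 kHz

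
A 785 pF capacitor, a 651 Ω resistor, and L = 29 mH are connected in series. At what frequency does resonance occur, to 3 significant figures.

ω₀ = 1/√(LC) = 1/√(0.029 × 7.85e-10) = 209600 rad/s
f₀ = ω₀/(2π) = 33.4 kHz

33.4 kHz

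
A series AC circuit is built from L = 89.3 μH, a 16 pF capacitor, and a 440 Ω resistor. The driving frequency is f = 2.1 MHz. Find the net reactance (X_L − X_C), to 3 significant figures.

-3560 Ω

ω = 2πf = 1.319e+07 rad/s
X_L = ωL = 1180 Ω
X_C = 1/(ωC) = 4740 Ω
X = 1180 − 4740 = -3560 Ω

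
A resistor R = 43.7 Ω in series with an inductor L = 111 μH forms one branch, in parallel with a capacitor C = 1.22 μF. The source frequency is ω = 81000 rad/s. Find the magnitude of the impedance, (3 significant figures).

10.3 Ω

X_L = ωL = 8.99 Ω
X_C = 1/(ωC) = 10.1 Ω
Branch 1 (R+jX_L): Z₁ = 43.7 + j8.99 Ω, |Z₁| = 44.6 Ω
Branch 2 (−jX_C): Z₂ = −j10.1 Ω
Parallel: Z = Z₁Z₂/(Z₁+Z₂), |Z| = 10.3 Ω, ∠Z = -76.9°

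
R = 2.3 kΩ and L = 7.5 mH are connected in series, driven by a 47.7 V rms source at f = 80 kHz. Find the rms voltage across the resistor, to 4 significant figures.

24.84 V

ω = 2πf = 502700 rad/s
X_L = ωL = 3770 Ω
Z = 2300 + j3770 Ω
|Z| = √(2300² + 3770²) = 4416 Ω
I = V/|Z| = 10.80 mA
V_R = I·|Z_R| = 0.01080 × 2300 = 24.84 V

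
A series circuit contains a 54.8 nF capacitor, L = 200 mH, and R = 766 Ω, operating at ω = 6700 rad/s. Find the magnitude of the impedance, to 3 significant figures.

X_L = ωL = 1340 Ω
X_C = 1/(ωC) = 2720 Ω
Net reactance X = X_L − X_C = -1380 Ω
Z = 766 − j1380 Ω
|Z| = √(766² + 1380²) = 1580 Ω

1580 Ω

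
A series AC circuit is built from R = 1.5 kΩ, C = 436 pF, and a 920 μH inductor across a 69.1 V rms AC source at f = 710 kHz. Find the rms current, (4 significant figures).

17.76 mA

ω = 2πf = 4.461e+06 rad/s
X_L = ωL = 4104 Ω
X_C = 1/(ωC) = 514.1 Ω
Net reactance X = X_L − X_C = 3590 Ω
Z = 1500 + j3590 Ω
|Z| = √(1500² + 3590²) = 3891 Ω
I = V/|Z| = 69.1/3891 = 17.76 mA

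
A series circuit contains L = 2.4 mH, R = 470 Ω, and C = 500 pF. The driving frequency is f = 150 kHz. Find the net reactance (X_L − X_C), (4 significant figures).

139.9 Ω

ω = 2πf = 942500 rad/s
X_L = ωL = 2262 Ω
X_C = 1/(ωC) = 2122 Ω
X = 2262 − 2122 = 139.9 Ω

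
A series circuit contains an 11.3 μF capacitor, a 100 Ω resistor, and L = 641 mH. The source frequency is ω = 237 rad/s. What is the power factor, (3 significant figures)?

X_L = ωL = 152 Ω
X_C = 1/(ωC) = 373 Ω
Net reactance X = X_L − X_C = -221 Ω
Z = 100 − j221 Ω
|Z| = √(100² + 221²) = 243 Ω
∠Z = arctan(-221/100) = -65.7°
cos φ = cos(-65.7°) = 0.412

0.412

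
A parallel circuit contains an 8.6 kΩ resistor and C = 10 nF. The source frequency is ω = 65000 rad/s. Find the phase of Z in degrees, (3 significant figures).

X_C = 1/(ωC) = 1540 Ω
Parallel: admittances add. Y = 1/R + jωC
Y = (0.000116 + j0.000650) S
|Y| = 0.000660 S → |Z| = 1/|Y| = 1510 Ω, ∠Z = −∠Y = -79.9°

-79.9°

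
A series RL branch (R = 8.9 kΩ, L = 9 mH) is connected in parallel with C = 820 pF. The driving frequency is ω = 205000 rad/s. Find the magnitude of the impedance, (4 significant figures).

5517 Ω

X_L = ωL = 1845 Ω
X_C = 1/(ωC) = 5949 Ω
Branch 1 (R+jX_L): Z₁ = 8900 + j1845 Ω, |Z₁| = 9089 Ω
Branch 2 (−jX_C): Z₂ = −j5949 Ω
Parallel: Z = Z₁Z₂/(Z₁+Z₂), |Z| = 5517 Ω, ∠Z = -53.53°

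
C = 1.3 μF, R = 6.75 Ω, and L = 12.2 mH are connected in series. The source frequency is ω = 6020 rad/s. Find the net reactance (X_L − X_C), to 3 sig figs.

X_L = ωL = 73.4 Ω
X_C = 1/(ωC) = 128 Ω
X = 73.4 − 128 = -54.3 Ω

-54.3 Ω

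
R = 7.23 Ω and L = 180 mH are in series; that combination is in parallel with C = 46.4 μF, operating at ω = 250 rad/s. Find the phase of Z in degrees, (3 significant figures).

70.9°

X_L = ωL = 45.0 Ω
X_C = 1/(ωC) = 86.2 Ω
Branch 1 (R+jX_L): Z₁ = 7.23 + j45.0 Ω, |Z₁| = 45.6 Ω
Branch 2 (−jX_C): Z₂ = −j86.2 Ω
Parallel: Z = Z₁Z₂/(Z₁+Z₂), |Z| = 93.9 Ω, ∠Z = 70.9°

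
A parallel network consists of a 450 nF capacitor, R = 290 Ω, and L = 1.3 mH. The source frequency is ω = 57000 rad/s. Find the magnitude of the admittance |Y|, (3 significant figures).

12.6 mS

X_L = ωL = 74.1 Ω
X_C = 1/(ωC) = 39.0 Ω
Parallel: admittances add. Y = 1/R + 1/(jωL) + jωC
Y = (0.00345 + j0.0122) S
|Y| = 0.0126 S → |Z| = 1/|Y| = 79.1 Ω, ∠Z = −∠Y = -74.2°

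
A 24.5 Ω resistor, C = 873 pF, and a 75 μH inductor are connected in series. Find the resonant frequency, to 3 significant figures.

622 kHz

ω₀ = 1/√(LC) = 1/√(7.5e-05 × 8.73e-10) = 3.908e+06 rad/s
f₀ = ω₀/(2π) = 622 kHz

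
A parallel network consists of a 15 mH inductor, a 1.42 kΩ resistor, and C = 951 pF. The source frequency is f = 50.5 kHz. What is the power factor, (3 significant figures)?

ω = 2πf = 317300 rad/s
X_L = ωL = 4760 Ω
X_C = 1/(ωC) = 3310 Ω
Parallel: admittances add. Y = 1/R + 1/(jωL) + jωC
Y = (0.000704 + j9.16e-05) S
|Y| = 0.000710 S → |Z| = 1/|Y| = 1410 Ω, ∠Z = −∠Y = -7.41°
cos φ = cos(-7.41°) = 0.992

0.992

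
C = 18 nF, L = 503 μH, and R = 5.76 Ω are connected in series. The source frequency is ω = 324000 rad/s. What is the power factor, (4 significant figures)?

X_L = ωL = 163.0 Ω
X_C = 1/(ωC) = 171.5 Ω
Net reactance X = X_L − X_C = -8.496 Ω
Z = 5.760 − j8.496 Ω
|Z| = √(5.760² + 8.496²) = 10.26 Ω
∠Z = arctan(-8.496/5.760) = -55.86°
cos φ = cos(-55.86°) = 0.5612

0.5612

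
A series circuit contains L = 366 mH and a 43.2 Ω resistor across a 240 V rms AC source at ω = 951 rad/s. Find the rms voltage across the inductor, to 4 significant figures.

238.2 V

X_L = ωL = 348.1 Ω
Z = 43.20 + j348.1 Ω
|Z| = √(43.20² + 348.1²) = 350.7 Ω
I = V/|Z| = 684.3 mA
V_L = I·|Z_L| = 0.6843 × 348.1 = 238.2 V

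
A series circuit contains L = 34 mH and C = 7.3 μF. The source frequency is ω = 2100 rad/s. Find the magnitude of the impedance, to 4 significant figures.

6.168 Ω

X_L = ωL = 71.40 Ω
X_C = 1/(ωC) = 65.23 Ω
Net reactance X = X_L − X_C = 6.168 Ω
Z = j6.168 Ω
|Z| = √(0² + 6.168²) = 6.168 Ω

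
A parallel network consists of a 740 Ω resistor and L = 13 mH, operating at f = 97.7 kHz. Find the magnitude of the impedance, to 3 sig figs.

ω = 2πf = 613900 rad/s
X_L = ωL = 7980 Ω
Parallel: admittances add. Y = 1/R + 1/(jωL)
Y = (0.00135 − j0.000125) S
|Y| = 0.00136 S → |Z| = 1/|Y| = 737 Ω, ∠Z = −∠Y = 5.30°

737 Ω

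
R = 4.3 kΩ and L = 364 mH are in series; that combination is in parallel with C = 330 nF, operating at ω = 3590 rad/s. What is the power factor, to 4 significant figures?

X_L = ωL = 1307 Ω
X_C = 1/(ωC) = 844.1 Ω
Branch 1 (R+jX_L): Z₁ = 4300 + j1307 Ω, |Z₁| = 4494 Ω
Branch 2 (−jX_C): Z₂ = −j844.1 Ω
Parallel: Z = Z₁Z₂/(Z₁+Z₂), |Z| = 877.1 Ω, ∠Z = -79.24°
cos φ = cos(-79.24°) = 0.1867

0.1867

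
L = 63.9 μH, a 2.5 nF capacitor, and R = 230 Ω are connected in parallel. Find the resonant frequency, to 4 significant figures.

ω₀ = 1/√(LC) = 1/√(6.39e-05 × 2.5e-09) = 2.502e+06 rad/s
f₀ = ω₀/(2π) = 398.2 kHz

398.2 kHz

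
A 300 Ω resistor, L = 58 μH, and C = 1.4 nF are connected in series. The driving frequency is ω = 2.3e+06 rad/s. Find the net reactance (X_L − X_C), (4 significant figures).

-177.2 Ω

X_L = ωL = 133.4 Ω
X_C = 1/(ωC) = 310.6 Ω
X = 133.4 − 310.6 = -177.2 Ω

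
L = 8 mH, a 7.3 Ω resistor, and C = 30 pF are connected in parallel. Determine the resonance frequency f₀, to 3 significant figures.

ω₀ = 1/√(LC) = 1/√(0.008 × 3e-11) = 2.041e+06 rad/s
f₀ = ω₀/(2π) = 325 kHz

325 kHz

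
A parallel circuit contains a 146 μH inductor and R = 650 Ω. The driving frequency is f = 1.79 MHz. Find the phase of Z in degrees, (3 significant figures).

21.6°

ω = 2πf = 1.125e+07 rad/s
X_L = ωL = 1640 Ω
Parallel: admittances add. Y = 1/R + 1/(jωL)
Y = (0.00154 − j0.000609) S
|Y| = 0.00165 S → |Z| = 1/|Y| = 604 Ω, ∠Z = −∠Y = 21.6°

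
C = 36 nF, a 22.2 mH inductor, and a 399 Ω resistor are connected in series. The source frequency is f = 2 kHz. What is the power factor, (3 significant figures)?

ω = 2πf = 12570 rad/s
X_L = ωL = 279 Ω
X_C = 1/(ωC) = 2210 Ω
Net reactance X = X_L − X_C = -1930 Ω
Z = 399 − j1930 Ω
|Z| = √(399² + 1930²) = 1970 Ω
∠Z = arctan(-1930/399) = -78.3°
cos φ = cos(-78.3°) = 0.202

0.202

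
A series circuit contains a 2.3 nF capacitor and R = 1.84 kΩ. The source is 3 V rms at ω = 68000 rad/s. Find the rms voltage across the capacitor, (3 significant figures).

2.88 V

X_C = 1/(ωC) = 6390 Ω
Z = 1840 − j6390 Ω
|Z| = √(1840² + 6390²) = 6650 Ω
I = V/|Z| = 451 μA
V_C = I·|Z_C| = 0.000451 × 6390 = 2.88 V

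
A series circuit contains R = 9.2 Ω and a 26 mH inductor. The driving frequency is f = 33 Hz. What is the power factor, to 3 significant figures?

ω = 2πf = 207.3 rad/s
X_L = ωL = 5.39 Ω
Z = 9.20 + j5.39 Ω
|Z| = √(9.20² + 5.39²) = 10.7 Ω
∠Z = arctan(5.39/9.20) = 30.4°
cos φ = cos(30.4°) = 0.863

0.863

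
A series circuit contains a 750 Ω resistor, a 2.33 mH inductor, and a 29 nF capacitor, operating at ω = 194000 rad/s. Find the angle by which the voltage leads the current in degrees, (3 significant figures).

20.1°

X_L = ωL = 452 Ω
X_C = 1/(ωC) = 178 Ω
Net reactance X = X_L − X_C = 274 Ω
Z = 750 + j274 Ω
|Z| = √(750² + 274²) = 799 Ω
∠Z = arctan(274/750) = 20.1°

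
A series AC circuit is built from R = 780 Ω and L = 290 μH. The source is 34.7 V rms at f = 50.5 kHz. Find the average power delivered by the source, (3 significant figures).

ω = 2πf = 317300 rad/s
X_L = ωL = 92.0 Ω
Z = 780 + j92.0 Ω
|Z| = √(780² + 92.0²) = 785 Ω
∠Z = arctan(92.0/780) = 6.73°
I = V/|Z| = 44.2 mA
P = VI cos φ = 34.7 × 0.0442 × cos(6.73°) = 1.52 W

1.52 W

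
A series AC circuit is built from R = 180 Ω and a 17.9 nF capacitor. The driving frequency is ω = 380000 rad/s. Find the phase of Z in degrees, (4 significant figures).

X_C = 1/(ωC) = 147.0 Ω
Z = 180.0 − j147.0 Ω
|Z| = √(180.0² + 147.0²) = 232.4 Ω
∠Z = arctan(-147.0/180.0) = -39.24°

-39.24°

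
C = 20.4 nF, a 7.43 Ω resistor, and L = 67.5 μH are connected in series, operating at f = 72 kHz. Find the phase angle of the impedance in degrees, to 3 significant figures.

ω = 2πf = 452400 rad/s
X_L = ωL = 30.5 Ω
X_C = 1/(ωC) = 108 Ω
Net reactance X = X_L − X_C = -77.8 Ω
Z = 7.43 − j77.8 Ω
|Z| = √(7.43² + 77.8²) = 78.2 Ω
∠Z = arctan(-77.8/7.43) = -84.5°

-84.5°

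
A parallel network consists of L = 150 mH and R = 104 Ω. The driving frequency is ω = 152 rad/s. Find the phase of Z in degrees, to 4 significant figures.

77.63°

X_L = ωL = 22.80 Ω
Parallel: admittances add. Y = 1/R + 1/(jωL)
Y = (0.009615 − j0.04386) S
|Y| = 0.04490 S → |Z| = 1/|Y| = 22.27 Ω, ∠Z = −∠Y = 77.63°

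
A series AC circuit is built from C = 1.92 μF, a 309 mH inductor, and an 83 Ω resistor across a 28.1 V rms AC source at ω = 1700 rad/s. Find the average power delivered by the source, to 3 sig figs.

1.20 W

X_L = ωL = 525 Ω
X_C = 1/(ωC) = 306 Ω
Net reactance X = X_L − X_C = 219 Ω
Z = 83.0 + j219 Ω
|Z| = √(83.0² + 219²) = 234 Ω
∠Z = arctan(219/83.0) = 69.2°
I = V/|Z| = 120 mA
P = VI cos φ = 28.1 × 0.120 × cos(69.2°) = 1.20 W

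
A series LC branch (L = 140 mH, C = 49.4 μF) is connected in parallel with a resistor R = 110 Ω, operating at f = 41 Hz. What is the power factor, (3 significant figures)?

0.361

ω = 2πf = 257.6 rad/s
X_L = ωL = 36.1 Ω
X_C = 1/(ωC) = 78.6 Ω
Branch 1: Z₁ = R = 110 Ω
Branch 2 (series LC): Z₂ = j(X_L − X_C) = −j42.5 Ω
Parallel: Z = Z₁Z₂/(Z₁+Z₂), |Z| = 39.7 Ω, ∠Z = -68.9°
cos φ = cos(-68.9°) = 0.361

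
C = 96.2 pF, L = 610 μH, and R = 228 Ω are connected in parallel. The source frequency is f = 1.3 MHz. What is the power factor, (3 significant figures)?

0.991

ω = 2πf = 8.168e+06 rad/s
X_L = ωL = 4980 Ω
X_C = 1/(ωC) = 1270 Ω
Parallel: admittances add. Y = 1/R + 1/(jωL) + jωC
Y = (0.00439 + j0.000585) S
|Y| = 0.00442 S → |Z| = 1/|Y| = 226 Ω, ∠Z = −∠Y = -7.60°
cos φ = cos(-7.60°) = 0.991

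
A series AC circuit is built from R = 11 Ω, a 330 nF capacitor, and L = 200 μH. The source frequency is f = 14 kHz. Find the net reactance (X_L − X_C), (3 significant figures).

ω = 2πf = 87960 rad/s
X_L = ωL = 17.6 Ω
X_C = 1/(ωC) = 34.4 Ω
X = 17.6 − 34.4 = -16.9 Ω

-16.9 Ω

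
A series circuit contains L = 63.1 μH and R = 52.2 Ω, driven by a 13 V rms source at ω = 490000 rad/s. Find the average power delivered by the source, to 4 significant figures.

X_L = ωL = 30.92 Ω
Z = 52.20 + j30.92 Ω
|Z| = √(52.20² + 30.92²) = 60.67 Ω
∠Z = arctan(30.92/52.20) = 30.64°
I = V/|Z| = 214.3 mA
P = VI cos φ = 13 × 0.2143 × cos(30.64°) = 2.397 W

2.397 W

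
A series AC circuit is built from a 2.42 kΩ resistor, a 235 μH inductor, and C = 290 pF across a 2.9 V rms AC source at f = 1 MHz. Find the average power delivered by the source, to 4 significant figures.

3.030 mW

ω = 2πf = 6.283e+06 rad/s
X_L = ωL = 1477 Ω
X_C = 1/(ωC) = 548.8 Ω
Net reactance X = X_L − X_C = 927.7 Ω
Z = 2420 + j927.7 Ω
|Z| = √(2420² + 927.7²) = 2592 Ω
∠Z = arctan(927.7/2420) = 20.97°
I = V/|Z| = 1.119 mA
P = VI cos φ = 2.9 × 0.001119 × cos(20.97°) = 3.030 mW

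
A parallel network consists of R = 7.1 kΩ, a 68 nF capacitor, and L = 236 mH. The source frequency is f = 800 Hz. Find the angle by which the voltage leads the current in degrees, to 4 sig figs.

ω = 2πf = 5027 rad/s
X_L = ωL = 1186 Ω
X_C = 1/(ωC) = 2926 Ω
Parallel: admittances add. Y = 1/R + 1/(jωL) + jωC
Y = (0.0001408 − j0.0005012) S
|Y| = 0.0005206 S → |Z| = 1/|Y| = 1921 Ω, ∠Z = −∠Y = 74.30°

74.30°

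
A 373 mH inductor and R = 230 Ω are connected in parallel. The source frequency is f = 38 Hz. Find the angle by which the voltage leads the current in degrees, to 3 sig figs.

ω = 2πf = 238.8 rad/s
X_L = ωL = 89.1 Ω
Parallel: admittances add. Y = 1/R + 1/(jωL)
Y = (0.00435 − j0.0112) S
|Y| = 0.0120 S → |Z| = 1/|Y| = 83.0 Ω, ∠Z = −∠Y = 68.8°

68.8°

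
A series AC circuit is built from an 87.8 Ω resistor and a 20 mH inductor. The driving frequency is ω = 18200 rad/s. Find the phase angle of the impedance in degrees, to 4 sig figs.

76.44°

X_L = ωL = 364.0 Ω
Z = 87.80 + j364.0 Ω
|Z| = √(87.80² + 364.0²) = 374.4 Ω
∠Z = arctan(364.0/87.80) = 76.44°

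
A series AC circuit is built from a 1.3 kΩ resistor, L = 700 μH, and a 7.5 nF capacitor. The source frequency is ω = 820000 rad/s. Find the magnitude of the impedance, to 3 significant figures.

X_L = ωL = 574 Ω
X_C = 1/(ωC) = 163 Ω
Net reactance X = X_L − X_C = 411 Ω
Z = 1300 + j411 Ω
|Z| = √(1300² + 411²) = 1360 Ω

1360 Ω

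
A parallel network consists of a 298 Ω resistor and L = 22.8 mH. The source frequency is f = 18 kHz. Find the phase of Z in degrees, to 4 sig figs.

ω = 2πf = 113100 rad/s
X_L = ωL = 2579 Ω
Parallel: admittances add. Y = 1/R + 1/(jωL)
Y = (0.003356 − j0.0003878) S
|Y| = 0.003378 S → |Z| = 1/|Y| = 296.0 Ω, ∠Z = −∠Y = 6.592°

6.592°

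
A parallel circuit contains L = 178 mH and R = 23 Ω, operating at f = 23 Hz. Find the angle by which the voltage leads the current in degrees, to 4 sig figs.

ω = 2πf = 144.5 rad/s
X_L = ωL = 25.72 Ω
Parallel: admittances add. Y = 1/R + 1/(jωL)
Y = (0.04348 − j0.03888) S
|Y| = 0.05832 S → |Z| = 1/|Y| = 17.15 Ω, ∠Z = −∠Y = 41.80°

41.80°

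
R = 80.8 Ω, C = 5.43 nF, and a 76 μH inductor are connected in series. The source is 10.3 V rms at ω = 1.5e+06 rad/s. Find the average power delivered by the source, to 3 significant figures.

X_L = ωL = 114 Ω
X_C = 1/(ωC) = 123 Ω
Net reactance X = X_L − X_C = -8.77 Ω
Z = 80.8 − j8.77 Ω
|Z| = √(80.8² + 8.77²) = 81.3 Ω
∠Z = arctan(-8.77/80.8) = -6.20°
I = V/|Z| = 127 mA
P = VI cos φ = 10.3 × 0.127 × cos(-6.20°) = 1.30 W

1.30 W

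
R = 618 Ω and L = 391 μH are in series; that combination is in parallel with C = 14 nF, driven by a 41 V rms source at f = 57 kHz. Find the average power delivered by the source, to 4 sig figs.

ω = 2πf = 358100 rad/s
X_L = ωL = 140.0 Ω
X_C = 1/(ωC) = 199.4 Ω
Branch 1 (R+jX_L): Z₁ = 618.0 + j140.0 Ω, |Z₁| = 633.7 Ω
Branch 2 (−jX_C): Z₂ = −j199.4 Ω
Parallel: Z = Z₁Z₂/(Z₁+Z₂), |Z| = 203.6 Ω, ∠Z = -71.74°
I = V/|Z| = 201.4 mA
P = VI cos φ = 41 × 0.2014 × cos(-71.74°) = 2.587 W

2.587 W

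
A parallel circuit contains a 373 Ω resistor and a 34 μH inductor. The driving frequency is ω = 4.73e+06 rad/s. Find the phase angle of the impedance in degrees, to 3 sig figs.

X_L = ωL = 161 Ω
Parallel: admittances add. Y = 1/R + 1/(jωL)
Y = (0.00268 − j0.00622) S
|Y| = 0.00677 S → |Z| = 1/|Y| = 148 Ω, ∠Z = −∠Y = 66.7°

66.7°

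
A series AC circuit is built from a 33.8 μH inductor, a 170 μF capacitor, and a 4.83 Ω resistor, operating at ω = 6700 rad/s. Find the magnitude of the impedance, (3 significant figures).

X_L = ωL = 0.226 Ω
X_C = 1/(ωC) = 0.878 Ω
Net reactance X = X_L − X_C = -0.652 Ω
Z = 4.83 − j0.652 Ω
|Z| = √(4.83² + 0.652²) = 4.87 Ω

4.87 Ω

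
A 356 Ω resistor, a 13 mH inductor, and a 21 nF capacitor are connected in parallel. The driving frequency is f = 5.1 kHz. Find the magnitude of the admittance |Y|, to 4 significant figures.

3.298 mS

ω = 2πf = 32040 rad/s
X_L = ωL = 416.6 Ω
X_C = 1/(ωC) = 1486 Ω
Parallel: admittances add. Y = 1/R + 1/(jωL) + jωC
Y = (0.002809 − j0.001728) S
|Y| = 0.003298 S → |Z| = 1/|Y| = 303.2 Ω, ∠Z = −∠Y = 31.59°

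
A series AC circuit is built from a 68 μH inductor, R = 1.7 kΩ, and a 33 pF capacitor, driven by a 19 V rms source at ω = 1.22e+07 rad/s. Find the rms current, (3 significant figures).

8.01 mA

X_L = ωL = 830 Ω
X_C = 1/(ωC) = 2480 Ω
Net reactance X = X_L − X_C = -1650 Ω
Z = 1700 − j1650 Ω
|Z| = √(1700² + 1650²) = 2370 Ω
I = V/|Z| = 19/2370 = 8.01 mA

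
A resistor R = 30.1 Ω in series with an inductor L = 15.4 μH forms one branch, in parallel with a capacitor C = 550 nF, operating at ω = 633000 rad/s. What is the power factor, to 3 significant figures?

0.0885

X_L = ωL = 9.75 Ω
X_C = 1/(ωC) = 2.87 Ω
Branch 1 (R+jX_L): Z₁ = 30.1 + j9.75 Ω, |Z₁| = 31.6 Ω
Branch 2 (−jX_C): Z₂ = −j2.87 Ω
Parallel: Z = Z₁Z₂/(Z₁+Z₂), |Z| = 2.94 Ω, ∠Z = -84.9°
cos φ = cos(-84.9°) = 0.0885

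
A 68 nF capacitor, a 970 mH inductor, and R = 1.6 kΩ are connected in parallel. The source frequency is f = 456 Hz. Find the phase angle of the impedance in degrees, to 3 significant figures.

ω = 2πf = 2865 rad/s
X_L = ωL = 2780 Ω
X_C = 1/(ωC) = 5130 Ω
Parallel: admittances add. Y = 1/R + 1/(jωL) + jωC
Y = (0.000625 − j0.000165) S
|Y| = 0.000646 S → |Z| = 1/|Y| = 1550 Ω, ∠Z = −∠Y = 14.8°

14.8°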